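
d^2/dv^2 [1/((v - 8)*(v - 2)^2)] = 2*(3*(v - 8)^2 + 2*(v - 8)*(v - 2) + (v - 2)^2)/((v - 8)^3*(v - 2)^4)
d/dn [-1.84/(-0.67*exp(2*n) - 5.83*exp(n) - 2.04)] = (-2.4656*exp(n) - 10.7272)*exp(n)/(0.67*exp(2*n) + 5.83*exp(n) + 2.04)^2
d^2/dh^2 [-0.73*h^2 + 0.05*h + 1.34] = -1.46000000000000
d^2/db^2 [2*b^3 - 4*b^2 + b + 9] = 12*b - 8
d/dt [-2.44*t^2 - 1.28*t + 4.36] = -4.88*t - 1.28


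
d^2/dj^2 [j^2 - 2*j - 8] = 2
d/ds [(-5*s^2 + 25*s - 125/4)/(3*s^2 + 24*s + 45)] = 5*(-26*s^2 - 35*s + 250)/(6*(s^4 + 16*s^3 + 94*s^2 + 240*s + 225))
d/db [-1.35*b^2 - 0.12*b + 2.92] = -2.7*b - 0.12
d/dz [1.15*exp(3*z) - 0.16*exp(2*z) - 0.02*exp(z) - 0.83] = (3.45*exp(2*z) - 0.32*exp(z) - 0.02)*exp(z)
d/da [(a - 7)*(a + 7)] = 2*a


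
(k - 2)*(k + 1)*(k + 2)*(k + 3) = k^4 + 4*k^3 - k^2 - 16*k - 12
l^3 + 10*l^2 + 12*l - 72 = (l - 2)*(l + 6)^2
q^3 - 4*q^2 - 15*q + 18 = (q - 6)*(q - 1)*(q + 3)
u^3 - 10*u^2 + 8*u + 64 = (u - 8)*(u - 4)*(u + 2)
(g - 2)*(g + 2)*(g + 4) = g^3 + 4*g^2 - 4*g - 16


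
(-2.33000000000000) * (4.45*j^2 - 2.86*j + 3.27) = -10.3685*j^2 + 6.6638*j - 7.6191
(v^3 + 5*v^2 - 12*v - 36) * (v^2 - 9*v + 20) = v^5 - 4*v^4 - 37*v^3 + 172*v^2 + 84*v - 720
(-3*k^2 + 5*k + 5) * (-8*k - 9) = 24*k^3 - 13*k^2 - 85*k - 45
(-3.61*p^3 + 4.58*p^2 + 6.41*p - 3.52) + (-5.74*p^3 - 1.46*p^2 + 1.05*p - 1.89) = -9.35*p^3 + 3.12*p^2 + 7.46*p - 5.41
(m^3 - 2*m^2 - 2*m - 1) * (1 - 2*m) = -2*m^4 + 5*m^3 + 2*m^2 - 1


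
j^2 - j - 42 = (j - 7)*(j + 6)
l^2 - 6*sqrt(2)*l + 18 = (l - 3*sqrt(2))^2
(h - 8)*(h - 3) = h^2 - 11*h + 24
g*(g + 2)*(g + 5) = g^3 + 7*g^2 + 10*g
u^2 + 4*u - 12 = (u - 2)*(u + 6)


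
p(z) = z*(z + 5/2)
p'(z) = 2*z + 5/2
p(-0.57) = -1.10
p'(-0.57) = 1.36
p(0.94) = 3.23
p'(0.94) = 4.38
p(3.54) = 21.38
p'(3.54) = 9.58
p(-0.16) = -0.37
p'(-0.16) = 2.18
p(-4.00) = 6.00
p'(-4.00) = -5.50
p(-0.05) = -0.12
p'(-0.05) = 2.40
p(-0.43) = -0.89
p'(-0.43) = 1.64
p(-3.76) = 4.74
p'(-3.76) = -5.02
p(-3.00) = 1.50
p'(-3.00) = -3.50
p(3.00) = 16.50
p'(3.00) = 8.50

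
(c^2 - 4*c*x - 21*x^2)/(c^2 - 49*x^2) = (c + 3*x)/(c + 7*x)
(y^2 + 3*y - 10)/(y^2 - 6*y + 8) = (y + 5)/(y - 4)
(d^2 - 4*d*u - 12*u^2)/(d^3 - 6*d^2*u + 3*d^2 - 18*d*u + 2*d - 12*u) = (d + 2*u)/(d^2 + 3*d + 2)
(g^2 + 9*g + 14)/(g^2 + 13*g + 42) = (g + 2)/(g + 6)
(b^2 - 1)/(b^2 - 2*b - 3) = (b - 1)/(b - 3)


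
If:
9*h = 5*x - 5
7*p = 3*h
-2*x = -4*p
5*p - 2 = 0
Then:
No Solution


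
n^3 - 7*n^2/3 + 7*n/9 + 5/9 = (n - 5/3)*(n - 1)*(n + 1/3)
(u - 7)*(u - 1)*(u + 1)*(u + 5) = u^4 - 2*u^3 - 36*u^2 + 2*u + 35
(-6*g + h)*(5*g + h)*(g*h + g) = -30*g^3*h - 30*g^3 - g^2*h^2 - g^2*h + g*h^3 + g*h^2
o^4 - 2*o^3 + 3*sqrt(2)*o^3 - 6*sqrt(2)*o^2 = o^2*(o - 2)*(o + 3*sqrt(2))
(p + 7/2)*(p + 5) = p^2 + 17*p/2 + 35/2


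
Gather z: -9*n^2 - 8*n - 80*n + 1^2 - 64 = -9*n^2 - 88*n - 63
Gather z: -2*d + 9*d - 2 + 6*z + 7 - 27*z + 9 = 7*d - 21*z + 14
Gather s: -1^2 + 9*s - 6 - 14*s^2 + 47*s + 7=-14*s^2 + 56*s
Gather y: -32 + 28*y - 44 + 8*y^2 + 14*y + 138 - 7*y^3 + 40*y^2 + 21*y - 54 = -7*y^3 + 48*y^2 + 63*y + 8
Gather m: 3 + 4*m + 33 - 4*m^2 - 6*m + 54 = -4*m^2 - 2*m + 90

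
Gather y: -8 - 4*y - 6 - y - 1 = -5*y - 15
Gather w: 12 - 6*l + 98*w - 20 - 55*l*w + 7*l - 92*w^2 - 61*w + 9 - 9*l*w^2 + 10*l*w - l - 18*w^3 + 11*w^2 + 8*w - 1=-18*w^3 + w^2*(-9*l - 81) + w*(45 - 45*l)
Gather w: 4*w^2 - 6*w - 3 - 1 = 4*w^2 - 6*w - 4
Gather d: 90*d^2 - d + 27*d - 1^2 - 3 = 90*d^2 + 26*d - 4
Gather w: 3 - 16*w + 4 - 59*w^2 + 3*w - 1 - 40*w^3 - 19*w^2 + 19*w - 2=-40*w^3 - 78*w^2 + 6*w + 4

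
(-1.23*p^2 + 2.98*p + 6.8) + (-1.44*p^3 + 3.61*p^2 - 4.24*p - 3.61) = -1.44*p^3 + 2.38*p^2 - 1.26*p + 3.19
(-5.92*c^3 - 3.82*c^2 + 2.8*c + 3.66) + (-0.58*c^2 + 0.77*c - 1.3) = -5.92*c^3 - 4.4*c^2 + 3.57*c + 2.36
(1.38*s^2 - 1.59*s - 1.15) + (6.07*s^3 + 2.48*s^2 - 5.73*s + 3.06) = 6.07*s^3 + 3.86*s^2 - 7.32*s + 1.91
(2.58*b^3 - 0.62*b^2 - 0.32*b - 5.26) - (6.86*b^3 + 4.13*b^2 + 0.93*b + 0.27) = -4.28*b^3 - 4.75*b^2 - 1.25*b - 5.53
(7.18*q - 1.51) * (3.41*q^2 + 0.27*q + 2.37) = 24.4838*q^3 - 3.2105*q^2 + 16.6089*q - 3.5787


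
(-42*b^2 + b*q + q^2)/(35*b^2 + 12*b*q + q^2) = (-6*b + q)/(5*b + q)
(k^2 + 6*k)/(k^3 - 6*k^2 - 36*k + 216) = k/(k^2 - 12*k + 36)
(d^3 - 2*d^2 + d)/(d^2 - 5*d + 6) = d*(d^2 - 2*d + 1)/(d^2 - 5*d + 6)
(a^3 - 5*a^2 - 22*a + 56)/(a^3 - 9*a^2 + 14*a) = (a + 4)/a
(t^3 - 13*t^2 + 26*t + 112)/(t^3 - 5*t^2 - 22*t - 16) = (t - 7)/(t + 1)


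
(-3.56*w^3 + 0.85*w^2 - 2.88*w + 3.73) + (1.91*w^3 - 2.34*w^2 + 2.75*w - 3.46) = -1.65*w^3 - 1.49*w^2 - 0.13*w + 0.27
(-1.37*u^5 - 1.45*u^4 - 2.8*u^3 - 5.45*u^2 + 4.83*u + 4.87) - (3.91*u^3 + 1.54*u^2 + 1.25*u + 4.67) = -1.37*u^5 - 1.45*u^4 - 6.71*u^3 - 6.99*u^2 + 3.58*u + 0.2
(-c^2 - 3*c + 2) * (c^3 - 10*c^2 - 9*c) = -c^5 + 7*c^4 + 41*c^3 + 7*c^2 - 18*c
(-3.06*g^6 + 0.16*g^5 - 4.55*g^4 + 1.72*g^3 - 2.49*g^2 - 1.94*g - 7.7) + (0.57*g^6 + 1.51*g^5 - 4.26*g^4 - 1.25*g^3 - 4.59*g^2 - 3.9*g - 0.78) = -2.49*g^6 + 1.67*g^5 - 8.81*g^4 + 0.47*g^3 - 7.08*g^2 - 5.84*g - 8.48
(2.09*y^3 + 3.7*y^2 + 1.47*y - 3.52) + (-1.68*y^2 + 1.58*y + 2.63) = 2.09*y^3 + 2.02*y^2 + 3.05*y - 0.89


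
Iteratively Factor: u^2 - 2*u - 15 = (u + 3)*(u - 5)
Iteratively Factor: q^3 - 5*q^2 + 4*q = (q - 1)*(q^2 - 4*q) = q*(q - 1)*(q - 4)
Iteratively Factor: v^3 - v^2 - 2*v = (v)*(v^2 - v - 2) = v*(v - 2)*(v + 1)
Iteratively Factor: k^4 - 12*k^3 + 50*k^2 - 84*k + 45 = (k - 1)*(k^3 - 11*k^2 + 39*k - 45) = (k - 3)*(k - 1)*(k^2 - 8*k + 15) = (k - 3)^2*(k - 1)*(k - 5)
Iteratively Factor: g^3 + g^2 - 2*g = (g)*(g^2 + g - 2) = g*(g - 1)*(g + 2)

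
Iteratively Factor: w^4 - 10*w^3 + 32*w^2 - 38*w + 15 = (w - 5)*(w^3 - 5*w^2 + 7*w - 3) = (w - 5)*(w - 1)*(w^2 - 4*w + 3) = (w - 5)*(w - 1)^2*(w - 3)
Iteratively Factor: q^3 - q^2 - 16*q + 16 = (q + 4)*(q^2 - 5*q + 4) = (q - 1)*(q + 4)*(q - 4)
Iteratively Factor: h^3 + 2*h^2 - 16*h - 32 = (h + 4)*(h^2 - 2*h - 8) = (h - 4)*(h + 4)*(h + 2)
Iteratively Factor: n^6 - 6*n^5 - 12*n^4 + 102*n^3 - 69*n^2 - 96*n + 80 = (n - 1)*(n^5 - 5*n^4 - 17*n^3 + 85*n^2 + 16*n - 80) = (n - 4)*(n - 1)*(n^4 - n^3 - 21*n^2 + n + 20) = (n - 4)*(n - 1)*(n + 4)*(n^3 - 5*n^2 - n + 5) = (n - 5)*(n - 4)*(n - 1)*(n + 4)*(n^2 - 1) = (n - 5)*(n - 4)*(n - 1)^2*(n + 4)*(n + 1)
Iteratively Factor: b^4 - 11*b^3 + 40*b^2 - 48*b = (b - 4)*(b^3 - 7*b^2 + 12*b) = (b - 4)*(b - 3)*(b^2 - 4*b) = (b - 4)^2*(b - 3)*(b)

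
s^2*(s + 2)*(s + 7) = s^4 + 9*s^3 + 14*s^2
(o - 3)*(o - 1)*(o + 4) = o^3 - 13*o + 12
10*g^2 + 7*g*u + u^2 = (2*g + u)*(5*g + u)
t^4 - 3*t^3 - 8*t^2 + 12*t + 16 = (t - 4)*(t - 2)*(t + 1)*(t + 2)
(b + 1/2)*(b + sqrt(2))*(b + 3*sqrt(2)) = b^3 + b^2/2 + 4*sqrt(2)*b^2 + 2*sqrt(2)*b + 6*b + 3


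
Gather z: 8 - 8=0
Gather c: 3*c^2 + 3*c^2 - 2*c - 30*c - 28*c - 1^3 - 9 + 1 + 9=6*c^2 - 60*c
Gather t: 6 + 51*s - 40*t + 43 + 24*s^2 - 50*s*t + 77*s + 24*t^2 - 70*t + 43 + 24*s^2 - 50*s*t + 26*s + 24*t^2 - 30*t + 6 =48*s^2 + 154*s + 48*t^2 + t*(-100*s - 140) + 98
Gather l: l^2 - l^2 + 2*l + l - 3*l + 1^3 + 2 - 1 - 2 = 0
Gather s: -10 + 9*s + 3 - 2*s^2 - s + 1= -2*s^2 + 8*s - 6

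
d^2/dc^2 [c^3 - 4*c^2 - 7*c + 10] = 6*c - 8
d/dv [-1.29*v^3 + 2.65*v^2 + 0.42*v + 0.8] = -3.87*v^2 + 5.3*v + 0.42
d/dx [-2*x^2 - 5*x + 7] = -4*x - 5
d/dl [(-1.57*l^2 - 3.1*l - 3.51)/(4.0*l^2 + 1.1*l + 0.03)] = (10.673*l^2 + 27.9858*l + 3.768)/(16.0*l^4 + 8.8*l^3 + 1.45*l^2 + 0.066*l + 0.0009)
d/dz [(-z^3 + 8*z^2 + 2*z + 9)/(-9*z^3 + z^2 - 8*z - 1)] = (71*z^4 + 52*z^3 + 180*z^2 - 34*z + 70)/(81*z^6 - 18*z^5 + 145*z^4 + 2*z^3 + 62*z^2 + 16*z + 1)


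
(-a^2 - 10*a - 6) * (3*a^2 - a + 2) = -3*a^4 - 29*a^3 - 10*a^2 - 14*a - 12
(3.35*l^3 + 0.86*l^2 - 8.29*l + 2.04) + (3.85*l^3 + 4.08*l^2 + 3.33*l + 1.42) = 7.2*l^3 + 4.94*l^2 - 4.96*l + 3.46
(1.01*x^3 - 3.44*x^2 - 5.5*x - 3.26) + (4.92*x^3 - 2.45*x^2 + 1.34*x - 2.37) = 5.93*x^3 - 5.89*x^2 - 4.16*x - 5.63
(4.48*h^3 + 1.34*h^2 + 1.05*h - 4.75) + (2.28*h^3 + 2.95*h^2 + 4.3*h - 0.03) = 6.76*h^3 + 4.29*h^2 + 5.35*h - 4.78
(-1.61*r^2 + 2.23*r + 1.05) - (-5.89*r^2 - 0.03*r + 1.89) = 4.28*r^2 + 2.26*r - 0.84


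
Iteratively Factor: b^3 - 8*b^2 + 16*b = (b)*(b^2 - 8*b + 16) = b*(b - 4)*(b - 4)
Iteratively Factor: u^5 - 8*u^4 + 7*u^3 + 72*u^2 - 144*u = (u - 3)*(u^4 - 5*u^3 - 8*u^2 + 48*u) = (u - 4)*(u - 3)*(u^3 - u^2 - 12*u) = (u - 4)*(u - 3)*(u + 3)*(u^2 - 4*u) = u*(u - 4)*(u - 3)*(u + 3)*(u - 4)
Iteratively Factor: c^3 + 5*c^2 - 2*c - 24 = (c - 2)*(c^2 + 7*c + 12) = (c - 2)*(c + 4)*(c + 3)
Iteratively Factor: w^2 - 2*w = (w)*(w - 2)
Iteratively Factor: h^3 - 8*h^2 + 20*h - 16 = (h - 2)*(h^2 - 6*h + 8) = (h - 2)^2*(h - 4)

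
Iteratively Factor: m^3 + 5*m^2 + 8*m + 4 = (m + 2)*(m^2 + 3*m + 2) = (m + 1)*(m + 2)*(m + 2)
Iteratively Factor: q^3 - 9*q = (q)*(q^2 - 9) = q*(q + 3)*(q - 3)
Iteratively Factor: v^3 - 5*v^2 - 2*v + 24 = (v + 2)*(v^2 - 7*v + 12) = (v - 3)*(v + 2)*(v - 4)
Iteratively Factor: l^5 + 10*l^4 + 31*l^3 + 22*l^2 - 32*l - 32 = (l + 4)*(l^4 + 6*l^3 + 7*l^2 - 6*l - 8) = (l + 2)*(l + 4)*(l^3 + 4*l^2 - l - 4) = (l + 1)*(l + 2)*(l + 4)*(l^2 + 3*l - 4) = (l + 1)*(l + 2)*(l + 4)^2*(l - 1)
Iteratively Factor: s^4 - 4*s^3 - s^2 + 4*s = (s)*(s^3 - 4*s^2 - s + 4) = s*(s - 1)*(s^2 - 3*s - 4) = s*(s - 4)*(s - 1)*(s + 1)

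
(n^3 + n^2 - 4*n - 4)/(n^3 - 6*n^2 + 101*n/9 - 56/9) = 9*(n^3 + n^2 - 4*n - 4)/(9*n^3 - 54*n^2 + 101*n - 56)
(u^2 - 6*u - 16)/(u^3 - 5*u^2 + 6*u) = (u^2 - 6*u - 16)/(u*(u^2 - 5*u + 6))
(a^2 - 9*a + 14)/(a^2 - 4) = (a - 7)/(a + 2)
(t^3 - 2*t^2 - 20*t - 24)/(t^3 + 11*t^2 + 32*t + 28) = (t - 6)/(t + 7)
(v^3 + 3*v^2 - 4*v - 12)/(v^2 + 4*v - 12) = (v^2 + 5*v + 6)/(v + 6)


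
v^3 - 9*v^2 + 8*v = v*(v - 8)*(v - 1)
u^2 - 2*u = u*(u - 2)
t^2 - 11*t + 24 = (t - 8)*(t - 3)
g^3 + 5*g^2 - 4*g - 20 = (g - 2)*(g + 2)*(g + 5)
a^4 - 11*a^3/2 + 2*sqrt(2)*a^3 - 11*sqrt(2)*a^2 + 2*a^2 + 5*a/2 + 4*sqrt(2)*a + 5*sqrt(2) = (a - 5)*(a - 1)*(a + 1/2)*(a + 2*sqrt(2))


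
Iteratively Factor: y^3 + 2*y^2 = (y + 2)*(y^2) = y*(y + 2)*(y)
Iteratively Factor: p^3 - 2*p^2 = (p)*(p^2 - 2*p) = p*(p - 2)*(p)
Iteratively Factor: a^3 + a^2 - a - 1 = (a - 1)*(a^2 + 2*a + 1) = (a - 1)*(a + 1)*(a + 1)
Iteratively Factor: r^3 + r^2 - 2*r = (r)*(r^2 + r - 2) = r*(r - 1)*(r + 2)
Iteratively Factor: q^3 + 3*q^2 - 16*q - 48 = (q + 3)*(q^2 - 16) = (q - 4)*(q + 3)*(q + 4)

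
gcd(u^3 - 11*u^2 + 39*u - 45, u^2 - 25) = u - 5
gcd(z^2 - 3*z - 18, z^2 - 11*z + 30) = z - 6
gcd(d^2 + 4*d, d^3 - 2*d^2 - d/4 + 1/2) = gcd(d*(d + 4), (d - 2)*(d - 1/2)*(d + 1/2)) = 1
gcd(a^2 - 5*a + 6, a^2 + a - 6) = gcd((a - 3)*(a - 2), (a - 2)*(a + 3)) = a - 2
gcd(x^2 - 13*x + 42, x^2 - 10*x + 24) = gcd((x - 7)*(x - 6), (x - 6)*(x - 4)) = x - 6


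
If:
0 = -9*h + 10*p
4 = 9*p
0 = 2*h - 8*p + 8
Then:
No Solution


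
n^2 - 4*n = n*(n - 4)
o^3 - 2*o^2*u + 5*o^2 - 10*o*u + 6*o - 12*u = (o + 2)*(o + 3)*(o - 2*u)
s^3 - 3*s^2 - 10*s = s*(s - 5)*(s + 2)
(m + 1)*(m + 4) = m^2 + 5*m + 4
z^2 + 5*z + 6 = (z + 2)*(z + 3)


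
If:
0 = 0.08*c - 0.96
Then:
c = 12.00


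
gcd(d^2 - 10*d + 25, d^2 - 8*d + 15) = d - 5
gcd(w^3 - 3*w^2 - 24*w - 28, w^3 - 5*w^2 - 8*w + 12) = w + 2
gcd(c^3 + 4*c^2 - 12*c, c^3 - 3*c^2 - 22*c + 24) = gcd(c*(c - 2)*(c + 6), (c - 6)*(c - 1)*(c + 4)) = 1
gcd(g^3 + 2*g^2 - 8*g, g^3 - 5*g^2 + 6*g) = g^2 - 2*g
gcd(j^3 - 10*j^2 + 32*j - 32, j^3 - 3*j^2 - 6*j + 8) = j - 4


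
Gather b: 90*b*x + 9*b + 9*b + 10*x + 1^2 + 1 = b*(90*x + 18) + 10*x + 2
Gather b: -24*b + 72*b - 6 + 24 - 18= 48*b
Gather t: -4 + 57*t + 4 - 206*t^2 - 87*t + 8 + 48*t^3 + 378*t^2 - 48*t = 48*t^3 + 172*t^2 - 78*t + 8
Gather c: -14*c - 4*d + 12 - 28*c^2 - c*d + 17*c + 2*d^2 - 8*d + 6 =-28*c^2 + c*(3 - d) + 2*d^2 - 12*d + 18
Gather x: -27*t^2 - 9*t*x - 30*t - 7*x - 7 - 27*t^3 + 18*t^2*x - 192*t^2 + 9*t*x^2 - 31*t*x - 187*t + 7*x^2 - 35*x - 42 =-27*t^3 - 219*t^2 - 217*t + x^2*(9*t + 7) + x*(18*t^2 - 40*t - 42) - 49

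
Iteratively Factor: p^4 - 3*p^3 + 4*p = (p - 2)*(p^3 - p^2 - 2*p) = p*(p - 2)*(p^2 - p - 2) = p*(p - 2)^2*(p + 1)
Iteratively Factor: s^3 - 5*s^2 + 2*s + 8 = (s - 2)*(s^2 - 3*s - 4) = (s - 2)*(s + 1)*(s - 4)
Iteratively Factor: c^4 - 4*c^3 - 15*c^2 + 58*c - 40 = (c - 2)*(c^3 - 2*c^2 - 19*c + 20) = (c - 2)*(c + 4)*(c^2 - 6*c + 5) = (c - 5)*(c - 2)*(c + 4)*(c - 1)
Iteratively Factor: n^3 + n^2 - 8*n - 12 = (n + 2)*(n^2 - n - 6) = (n + 2)^2*(n - 3)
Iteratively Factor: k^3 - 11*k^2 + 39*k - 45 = (k - 3)*(k^2 - 8*k + 15) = (k - 3)^2*(k - 5)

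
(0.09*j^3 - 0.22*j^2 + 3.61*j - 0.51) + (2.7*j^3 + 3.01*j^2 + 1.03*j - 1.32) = 2.79*j^3 + 2.79*j^2 + 4.64*j - 1.83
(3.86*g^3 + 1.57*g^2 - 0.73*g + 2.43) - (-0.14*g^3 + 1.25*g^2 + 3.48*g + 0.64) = 4.0*g^3 + 0.32*g^2 - 4.21*g + 1.79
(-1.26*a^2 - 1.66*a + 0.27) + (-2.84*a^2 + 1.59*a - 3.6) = -4.1*a^2 - 0.0699999999999998*a - 3.33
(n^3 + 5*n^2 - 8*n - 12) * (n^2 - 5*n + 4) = n^5 - 29*n^3 + 48*n^2 + 28*n - 48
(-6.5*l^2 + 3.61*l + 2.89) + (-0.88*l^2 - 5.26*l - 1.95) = -7.38*l^2 - 1.65*l + 0.94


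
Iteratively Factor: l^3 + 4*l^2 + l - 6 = (l - 1)*(l^2 + 5*l + 6) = (l - 1)*(l + 3)*(l + 2)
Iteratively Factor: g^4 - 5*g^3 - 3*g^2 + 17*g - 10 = (g - 1)*(g^3 - 4*g^2 - 7*g + 10) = (g - 1)*(g + 2)*(g^2 - 6*g + 5) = (g - 1)^2*(g + 2)*(g - 5)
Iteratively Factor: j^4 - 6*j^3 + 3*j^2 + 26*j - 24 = (j - 1)*(j^3 - 5*j^2 - 2*j + 24) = (j - 4)*(j - 1)*(j^2 - j - 6) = (j - 4)*(j - 3)*(j - 1)*(j + 2)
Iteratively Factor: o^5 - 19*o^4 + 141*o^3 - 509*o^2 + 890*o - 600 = (o - 3)*(o^4 - 16*o^3 + 93*o^2 - 230*o + 200) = (o - 5)*(o - 3)*(o^3 - 11*o^2 + 38*o - 40) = (o - 5)*(o - 3)*(o - 2)*(o^2 - 9*o + 20) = (o - 5)^2*(o - 3)*(o - 2)*(o - 4)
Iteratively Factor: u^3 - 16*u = (u - 4)*(u^2 + 4*u) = u*(u - 4)*(u + 4)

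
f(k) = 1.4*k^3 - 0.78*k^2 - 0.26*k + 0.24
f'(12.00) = 585.82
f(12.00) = 2304.00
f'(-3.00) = 42.22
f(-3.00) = -43.80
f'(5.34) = 111.18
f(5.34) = 189.79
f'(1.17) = 3.66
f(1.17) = 1.11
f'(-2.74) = 35.55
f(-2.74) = -33.70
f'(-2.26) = 24.72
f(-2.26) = -19.32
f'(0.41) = -0.19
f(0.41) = 0.10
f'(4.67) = 84.05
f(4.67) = 124.60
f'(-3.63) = 60.75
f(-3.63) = -76.06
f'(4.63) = 82.55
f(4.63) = 121.27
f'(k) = 4.2*k^2 - 1.56*k - 0.26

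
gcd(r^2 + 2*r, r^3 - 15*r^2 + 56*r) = r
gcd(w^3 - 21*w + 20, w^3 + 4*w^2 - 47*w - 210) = w + 5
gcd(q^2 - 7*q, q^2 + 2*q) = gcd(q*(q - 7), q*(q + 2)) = q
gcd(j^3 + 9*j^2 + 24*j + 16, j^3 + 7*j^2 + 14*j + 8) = j^2 + 5*j + 4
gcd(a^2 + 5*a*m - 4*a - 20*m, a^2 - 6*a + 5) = 1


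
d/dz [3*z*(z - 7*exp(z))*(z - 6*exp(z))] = -39*z^2*exp(z) + 9*z^2 + 252*z*exp(2*z) - 78*z*exp(z) + 126*exp(2*z)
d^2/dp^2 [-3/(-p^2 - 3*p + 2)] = 6*(-p^2 - 3*p + (2*p + 3)^2 + 2)/(p^2 + 3*p - 2)^3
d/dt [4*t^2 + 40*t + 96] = 8*t + 40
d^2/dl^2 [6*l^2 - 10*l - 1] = 12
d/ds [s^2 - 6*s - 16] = 2*s - 6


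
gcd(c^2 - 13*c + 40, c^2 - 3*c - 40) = c - 8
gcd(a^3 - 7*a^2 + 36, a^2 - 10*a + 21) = a - 3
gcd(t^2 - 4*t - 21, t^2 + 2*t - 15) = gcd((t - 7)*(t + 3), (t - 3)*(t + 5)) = 1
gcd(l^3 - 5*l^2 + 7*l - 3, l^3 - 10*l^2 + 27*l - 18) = l^2 - 4*l + 3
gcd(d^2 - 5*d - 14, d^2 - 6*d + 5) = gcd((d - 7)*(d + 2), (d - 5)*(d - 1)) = 1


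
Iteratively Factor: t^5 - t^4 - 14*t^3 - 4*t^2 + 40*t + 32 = (t + 2)*(t^4 - 3*t^3 - 8*t^2 + 12*t + 16) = (t - 2)*(t + 2)*(t^3 - t^2 - 10*t - 8) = (t - 2)*(t + 2)^2*(t^2 - 3*t - 4) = (t - 4)*(t - 2)*(t + 2)^2*(t + 1)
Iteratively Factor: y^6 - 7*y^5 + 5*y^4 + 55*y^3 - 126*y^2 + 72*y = (y - 4)*(y^5 - 3*y^4 - 7*y^3 + 27*y^2 - 18*y) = (y - 4)*(y + 3)*(y^4 - 6*y^3 + 11*y^2 - 6*y) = (y - 4)*(y - 2)*(y + 3)*(y^3 - 4*y^2 + 3*y) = y*(y - 4)*(y - 2)*(y + 3)*(y^2 - 4*y + 3) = y*(y - 4)*(y - 3)*(y - 2)*(y + 3)*(y - 1)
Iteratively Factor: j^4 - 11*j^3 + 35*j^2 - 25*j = (j - 1)*(j^3 - 10*j^2 + 25*j) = (j - 5)*(j - 1)*(j^2 - 5*j) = j*(j - 5)*(j - 1)*(j - 5)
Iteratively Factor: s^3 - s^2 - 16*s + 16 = (s - 4)*(s^2 + 3*s - 4) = (s - 4)*(s - 1)*(s + 4)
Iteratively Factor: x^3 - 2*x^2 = (x - 2)*(x^2) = x*(x - 2)*(x)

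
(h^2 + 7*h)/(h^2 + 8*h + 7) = h/(h + 1)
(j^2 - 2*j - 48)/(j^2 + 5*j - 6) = (j - 8)/(j - 1)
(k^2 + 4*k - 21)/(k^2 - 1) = (k^2 + 4*k - 21)/(k^2 - 1)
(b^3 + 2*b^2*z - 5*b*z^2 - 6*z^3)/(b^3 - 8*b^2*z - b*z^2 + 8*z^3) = (b^2 + b*z - 6*z^2)/(b^2 - 9*b*z + 8*z^2)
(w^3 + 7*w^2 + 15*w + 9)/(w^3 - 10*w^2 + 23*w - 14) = (w^3 + 7*w^2 + 15*w + 9)/(w^3 - 10*w^2 + 23*w - 14)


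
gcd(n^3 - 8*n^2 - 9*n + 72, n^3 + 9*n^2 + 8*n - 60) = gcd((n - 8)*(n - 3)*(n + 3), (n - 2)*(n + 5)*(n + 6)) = 1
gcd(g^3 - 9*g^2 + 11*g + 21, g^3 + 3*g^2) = 1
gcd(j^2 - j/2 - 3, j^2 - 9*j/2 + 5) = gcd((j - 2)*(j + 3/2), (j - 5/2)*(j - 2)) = j - 2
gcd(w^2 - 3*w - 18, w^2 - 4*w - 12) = w - 6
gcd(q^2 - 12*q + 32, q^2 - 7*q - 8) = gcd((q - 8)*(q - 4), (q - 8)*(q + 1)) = q - 8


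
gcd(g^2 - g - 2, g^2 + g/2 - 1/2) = g + 1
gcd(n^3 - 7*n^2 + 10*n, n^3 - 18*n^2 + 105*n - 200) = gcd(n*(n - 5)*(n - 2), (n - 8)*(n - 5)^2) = n - 5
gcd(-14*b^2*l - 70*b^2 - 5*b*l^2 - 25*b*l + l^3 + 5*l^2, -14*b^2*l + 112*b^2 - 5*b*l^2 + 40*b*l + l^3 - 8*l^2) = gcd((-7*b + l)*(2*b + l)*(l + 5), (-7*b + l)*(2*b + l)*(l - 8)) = 14*b^2 + 5*b*l - l^2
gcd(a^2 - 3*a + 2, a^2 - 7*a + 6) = a - 1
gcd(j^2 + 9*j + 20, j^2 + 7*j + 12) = j + 4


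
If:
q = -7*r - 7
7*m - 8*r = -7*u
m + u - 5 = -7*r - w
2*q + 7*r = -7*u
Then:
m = -w/57 - 109/57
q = 49*w/57 - 644/57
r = 35/57 - 7*w/57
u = 149/57 - 7*w/57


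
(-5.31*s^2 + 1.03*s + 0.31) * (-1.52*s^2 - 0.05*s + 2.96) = 8.0712*s^4 - 1.3001*s^3 - 16.2403*s^2 + 3.0333*s + 0.9176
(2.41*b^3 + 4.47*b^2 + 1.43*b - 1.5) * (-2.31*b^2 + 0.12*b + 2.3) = -5.5671*b^5 - 10.0365*b^4 + 2.7761*b^3 + 13.9176*b^2 + 3.109*b - 3.45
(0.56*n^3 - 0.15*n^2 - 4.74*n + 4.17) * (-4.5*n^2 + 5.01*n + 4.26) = -2.52*n^5 + 3.4806*n^4 + 22.9641*n^3 - 43.1514*n^2 + 0.699300000000001*n + 17.7642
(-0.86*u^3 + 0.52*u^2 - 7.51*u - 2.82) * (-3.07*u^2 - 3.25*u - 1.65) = 2.6402*u^5 + 1.1986*u^4 + 22.7847*u^3 + 32.2069*u^2 + 21.5565*u + 4.653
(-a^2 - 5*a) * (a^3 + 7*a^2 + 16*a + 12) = -a^5 - 12*a^4 - 51*a^3 - 92*a^2 - 60*a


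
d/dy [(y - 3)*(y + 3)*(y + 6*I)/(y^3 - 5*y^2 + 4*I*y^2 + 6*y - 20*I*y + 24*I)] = (y^2*(-5 - 2*I) - 52*I*y + 120 + 12*I)/(y^4 + y^3*(-4 + 8*I) + y^2*(-12 - 32*I) + y*(64 + 32*I) - 64)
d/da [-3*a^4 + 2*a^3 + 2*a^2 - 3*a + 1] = -12*a^3 + 6*a^2 + 4*a - 3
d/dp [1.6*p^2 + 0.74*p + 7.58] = 3.2*p + 0.74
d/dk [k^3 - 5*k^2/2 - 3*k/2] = 3*k^2 - 5*k - 3/2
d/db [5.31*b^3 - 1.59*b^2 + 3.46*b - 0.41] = 15.93*b^2 - 3.18*b + 3.46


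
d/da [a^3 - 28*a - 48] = 3*a^2 - 28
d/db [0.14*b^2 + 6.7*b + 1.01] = 0.28*b + 6.7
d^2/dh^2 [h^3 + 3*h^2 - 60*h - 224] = 6*h + 6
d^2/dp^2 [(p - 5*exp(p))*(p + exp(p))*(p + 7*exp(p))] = 3*p^2*exp(p) - 132*p*exp(2*p) + 12*p*exp(p) + 6*p - 315*exp(3*p) - 132*exp(2*p) + 6*exp(p)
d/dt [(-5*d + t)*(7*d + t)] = 2*d + 2*t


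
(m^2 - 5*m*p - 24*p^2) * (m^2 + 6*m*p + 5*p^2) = m^4 + m^3*p - 49*m^2*p^2 - 169*m*p^3 - 120*p^4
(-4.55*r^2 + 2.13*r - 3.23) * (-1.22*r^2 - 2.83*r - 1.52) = 5.551*r^4 + 10.2779*r^3 + 4.8287*r^2 + 5.9033*r + 4.9096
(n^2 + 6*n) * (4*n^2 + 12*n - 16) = 4*n^4 + 36*n^3 + 56*n^2 - 96*n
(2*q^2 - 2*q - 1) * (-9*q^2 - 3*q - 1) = -18*q^4 + 12*q^3 + 13*q^2 + 5*q + 1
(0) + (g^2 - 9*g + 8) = g^2 - 9*g + 8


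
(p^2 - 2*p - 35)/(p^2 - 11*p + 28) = (p + 5)/(p - 4)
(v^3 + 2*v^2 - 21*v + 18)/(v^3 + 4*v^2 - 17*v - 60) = (v^3 + 2*v^2 - 21*v + 18)/(v^3 + 4*v^2 - 17*v - 60)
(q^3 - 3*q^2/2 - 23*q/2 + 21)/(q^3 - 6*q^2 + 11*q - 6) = (q + 7/2)/(q - 1)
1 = 1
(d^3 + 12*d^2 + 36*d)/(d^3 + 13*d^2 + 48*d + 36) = d/(d + 1)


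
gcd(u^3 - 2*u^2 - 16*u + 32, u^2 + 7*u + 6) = 1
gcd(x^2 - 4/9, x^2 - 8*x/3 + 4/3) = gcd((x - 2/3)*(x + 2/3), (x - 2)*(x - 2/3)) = x - 2/3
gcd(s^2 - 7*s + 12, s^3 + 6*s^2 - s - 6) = 1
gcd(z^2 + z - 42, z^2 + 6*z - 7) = z + 7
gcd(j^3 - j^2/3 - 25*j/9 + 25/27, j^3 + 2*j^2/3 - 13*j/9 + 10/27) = j^2 + 4*j/3 - 5/9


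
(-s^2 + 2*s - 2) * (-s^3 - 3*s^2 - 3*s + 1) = s^5 + s^4 - s^3 - s^2 + 8*s - 2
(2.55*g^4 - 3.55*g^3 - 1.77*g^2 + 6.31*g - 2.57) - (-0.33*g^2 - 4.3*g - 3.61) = 2.55*g^4 - 3.55*g^3 - 1.44*g^2 + 10.61*g + 1.04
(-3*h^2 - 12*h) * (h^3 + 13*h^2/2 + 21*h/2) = -3*h^5 - 63*h^4/2 - 219*h^3/2 - 126*h^2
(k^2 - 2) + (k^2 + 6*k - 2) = 2*k^2 + 6*k - 4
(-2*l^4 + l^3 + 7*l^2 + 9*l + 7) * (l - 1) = -2*l^5 + 3*l^4 + 6*l^3 + 2*l^2 - 2*l - 7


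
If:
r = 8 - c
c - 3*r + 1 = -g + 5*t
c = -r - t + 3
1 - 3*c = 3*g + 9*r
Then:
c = 65/18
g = -148/9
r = 79/18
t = -5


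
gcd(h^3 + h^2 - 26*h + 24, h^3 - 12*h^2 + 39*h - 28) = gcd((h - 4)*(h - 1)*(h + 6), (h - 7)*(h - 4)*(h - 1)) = h^2 - 5*h + 4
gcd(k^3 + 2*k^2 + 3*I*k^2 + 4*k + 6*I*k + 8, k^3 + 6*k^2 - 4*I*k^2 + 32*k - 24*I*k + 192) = k + 4*I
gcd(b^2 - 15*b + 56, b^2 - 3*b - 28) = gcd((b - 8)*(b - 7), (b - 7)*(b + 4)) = b - 7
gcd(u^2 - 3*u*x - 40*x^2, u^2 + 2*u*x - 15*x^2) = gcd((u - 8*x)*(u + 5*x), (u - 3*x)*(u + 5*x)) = u + 5*x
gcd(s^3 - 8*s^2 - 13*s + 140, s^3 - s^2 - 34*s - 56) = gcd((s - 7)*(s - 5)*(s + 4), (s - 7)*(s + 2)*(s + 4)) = s^2 - 3*s - 28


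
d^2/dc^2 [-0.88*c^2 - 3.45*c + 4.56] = -1.76000000000000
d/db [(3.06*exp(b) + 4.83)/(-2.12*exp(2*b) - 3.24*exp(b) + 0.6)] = (6.4872*exp(2*b) + 20.4792*exp(b) + 17.4852)*exp(b)/(4.4944*exp(4*b) + 13.7376*exp(3*b) + 7.9536*exp(2*b) - 3.888*exp(b) + 0.36)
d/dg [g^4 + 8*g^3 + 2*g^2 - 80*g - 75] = 4*g^3 + 24*g^2 + 4*g - 80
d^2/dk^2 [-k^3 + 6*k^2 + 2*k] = 12 - 6*k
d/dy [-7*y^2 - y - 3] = -14*y - 1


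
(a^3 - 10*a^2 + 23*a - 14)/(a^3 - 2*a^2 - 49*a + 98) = (a - 1)/(a + 7)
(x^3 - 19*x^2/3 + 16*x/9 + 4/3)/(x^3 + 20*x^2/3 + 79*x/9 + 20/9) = (3*x^2 - 20*x + 12)/(3*x^2 + 19*x + 20)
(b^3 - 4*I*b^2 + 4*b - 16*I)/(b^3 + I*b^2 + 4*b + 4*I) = (b - 4*I)/(b + I)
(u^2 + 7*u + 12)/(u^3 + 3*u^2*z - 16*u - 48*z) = (u + 3)/(u^2 + 3*u*z - 4*u - 12*z)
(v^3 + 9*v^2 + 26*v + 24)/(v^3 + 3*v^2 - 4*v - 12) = (v + 4)/(v - 2)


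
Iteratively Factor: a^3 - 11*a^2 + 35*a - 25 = (a - 5)*(a^2 - 6*a + 5) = (a - 5)^2*(a - 1)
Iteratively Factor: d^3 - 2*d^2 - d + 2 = (d - 1)*(d^2 - d - 2) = (d - 1)*(d + 1)*(d - 2)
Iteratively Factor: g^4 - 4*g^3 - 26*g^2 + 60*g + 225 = (g + 3)*(g^3 - 7*g^2 - 5*g + 75) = (g - 5)*(g + 3)*(g^2 - 2*g - 15) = (g - 5)*(g + 3)^2*(g - 5)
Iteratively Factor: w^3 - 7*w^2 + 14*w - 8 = (w - 1)*(w^2 - 6*w + 8) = (w - 4)*(w - 1)*(w - 2)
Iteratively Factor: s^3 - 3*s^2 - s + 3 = (s - 3)*(s^2 - 1) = (s - 3)*(s + 1)*(s - 1)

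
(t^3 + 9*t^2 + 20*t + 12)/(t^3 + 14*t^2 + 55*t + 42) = (t + 2)/(t + 7)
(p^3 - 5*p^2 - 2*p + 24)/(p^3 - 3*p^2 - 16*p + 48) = (p + 2)/(p + 4)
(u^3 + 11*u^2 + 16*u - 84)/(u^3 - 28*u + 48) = (u + 7)/(u - 4)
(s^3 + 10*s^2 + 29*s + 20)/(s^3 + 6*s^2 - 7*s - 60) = (s + 1)/(s - 3)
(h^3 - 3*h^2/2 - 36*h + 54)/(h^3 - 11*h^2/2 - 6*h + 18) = (h + 6)/(h + 2)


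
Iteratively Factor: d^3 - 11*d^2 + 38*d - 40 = (d - 5)*(d^2 - 6*d + 8) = (d - 5)*(d - 2)*(d - 4)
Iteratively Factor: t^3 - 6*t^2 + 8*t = (t - 4)*(t^2 - 2*t) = t*(t - 4)*(t - 2)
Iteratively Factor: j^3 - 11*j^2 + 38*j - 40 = (j - 4)*(j^2 - 7*j + 10) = (j - 5)*(j - 4)*(j - 2)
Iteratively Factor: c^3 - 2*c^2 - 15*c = (c - 5)*(c^2 + 3*c) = c*(c - 5)*(c + 3)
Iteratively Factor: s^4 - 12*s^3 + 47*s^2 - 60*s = (s - 5)*(s^3 - 7*s^2 + 12*s) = (s - 5)*(s - 3)*(s^2 - 4*s) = (s - 5)*(s - 4)*(s - 3)*(s)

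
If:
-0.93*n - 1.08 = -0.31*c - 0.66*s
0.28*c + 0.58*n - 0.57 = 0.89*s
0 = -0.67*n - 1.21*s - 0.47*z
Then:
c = 2.72838819413986 - 0.248544236316891*z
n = -0.257370936550217*z - 0.180785702314602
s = 0.100104479794036 - 0.245918572323433*z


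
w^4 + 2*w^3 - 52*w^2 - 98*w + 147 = (w - 7)*(w - 1)*(w + 3)*(w + 7)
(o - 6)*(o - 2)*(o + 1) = o^3 - 7*o^2 + 4*o + 12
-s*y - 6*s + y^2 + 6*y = (-s + y)*(y + 6)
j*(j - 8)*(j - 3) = j^3 - 11*j^2 + 24*j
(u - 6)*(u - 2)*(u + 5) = u^3 - 3*u^2 - 28*u + 60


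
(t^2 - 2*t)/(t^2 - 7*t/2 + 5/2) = 2*t*(t - 2)/(2*t^2 - 7*t + 5)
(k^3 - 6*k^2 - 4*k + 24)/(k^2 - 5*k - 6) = (k^2 - 4)/(k + 1)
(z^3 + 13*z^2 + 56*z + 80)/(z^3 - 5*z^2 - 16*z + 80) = (z^2 + 9*z + 20)/(z^2 - 9*z + 20)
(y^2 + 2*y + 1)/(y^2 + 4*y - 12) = (y^2 + 2*y + 1)/(y^2 + 4*y - 12)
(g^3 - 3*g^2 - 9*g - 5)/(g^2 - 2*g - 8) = (-g^3 + 3*g^2 + 9*g + 5)/(-g^2 + 2*g + 8)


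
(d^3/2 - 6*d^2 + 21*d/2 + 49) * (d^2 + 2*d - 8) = d^5/2 - 5*d^4 - 11*d^3/2 + 118*d^2 + 14*d - 392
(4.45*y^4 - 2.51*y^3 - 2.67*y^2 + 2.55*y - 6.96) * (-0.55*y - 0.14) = -2.4475*y^5 + 0.7575*y^4 + 1.8199*y^3 - 1.0287*y^2 + 3.471*y + 0.9744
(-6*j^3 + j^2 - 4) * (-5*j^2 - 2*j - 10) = 30*j^5 + 7*j^4 + 58*j^3 + 10*j^2 + 8*j + 40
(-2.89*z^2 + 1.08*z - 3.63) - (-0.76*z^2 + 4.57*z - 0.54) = -2.13*z^2 - 3.49*z - 3.09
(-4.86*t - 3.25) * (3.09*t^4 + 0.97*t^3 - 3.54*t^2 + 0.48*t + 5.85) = -15.0174*t^5 - 14.7567*t^4 + 14.0519*t^3 + 9.1722*t^2 - 29.991*t - 19.0125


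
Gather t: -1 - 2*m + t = -2*m + t - 1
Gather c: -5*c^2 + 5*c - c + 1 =-5*c^2 + 4*c + 1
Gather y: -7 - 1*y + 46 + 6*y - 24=5*y + 15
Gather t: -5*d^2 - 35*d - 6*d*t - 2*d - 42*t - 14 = -5*d^2 - 37*d + t*(-6*d - 42) - 14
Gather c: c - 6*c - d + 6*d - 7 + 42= -5*c + 5*d + 35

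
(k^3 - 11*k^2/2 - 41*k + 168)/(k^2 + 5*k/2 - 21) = k - 8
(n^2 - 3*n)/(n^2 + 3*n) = (n - 3)/(n + 3)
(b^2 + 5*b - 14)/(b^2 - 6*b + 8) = (b + 7)/(b - 4)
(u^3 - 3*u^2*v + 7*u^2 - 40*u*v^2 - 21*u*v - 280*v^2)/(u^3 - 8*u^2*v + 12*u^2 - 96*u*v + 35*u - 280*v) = (u + 5*v)/(u + 5)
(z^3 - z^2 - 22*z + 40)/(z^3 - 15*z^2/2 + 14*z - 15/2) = 2*(z^3 - z^2 - 22*z + 40)/(2*z^3 - 15*z^2 + 28*z - 15)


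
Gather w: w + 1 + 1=w + 2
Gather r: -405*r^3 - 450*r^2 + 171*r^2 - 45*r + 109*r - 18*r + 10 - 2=-405*r^3 - 279*r^2 + 46*r + 8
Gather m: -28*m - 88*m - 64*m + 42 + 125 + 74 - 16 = 225 - 180*m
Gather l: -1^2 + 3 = 2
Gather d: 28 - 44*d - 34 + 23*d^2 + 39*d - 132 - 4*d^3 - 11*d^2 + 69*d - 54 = -4*d^3 + 12*d^2 + 64*d - 192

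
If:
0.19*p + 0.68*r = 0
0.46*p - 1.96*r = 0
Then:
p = 0.00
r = 0.00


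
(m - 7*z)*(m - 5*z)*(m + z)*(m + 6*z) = m^4 - 5*m^3*z - 43*m^2*z^2 + 173*m*z^3 + 210*z^4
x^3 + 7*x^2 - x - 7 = (x - 1)*(x + 1)*(x + 7)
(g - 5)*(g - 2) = g^2 - 7*g + 10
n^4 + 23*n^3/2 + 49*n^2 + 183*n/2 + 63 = (n + 2)*(n + 3)^2*(n + 7/2)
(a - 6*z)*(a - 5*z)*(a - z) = a^3 - 12*a^2*z + 41*a*z^2 - 30*z^3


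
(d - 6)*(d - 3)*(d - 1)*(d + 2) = d^4 - 8*d^3 + 7*d^2 + 36*d - 36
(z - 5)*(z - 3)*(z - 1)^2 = z^4 - 10*z^3 + 32*z^2 - 38*z + 15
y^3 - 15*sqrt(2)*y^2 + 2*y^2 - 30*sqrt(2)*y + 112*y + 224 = (y + 2)*(y - 8*sqrt(2))*(y - 7*sqrt(2))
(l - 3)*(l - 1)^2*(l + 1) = l^4 - 4*l^3 + 2*l^2 + 4*l - 3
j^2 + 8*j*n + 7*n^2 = (j + n)*(j + 7*n)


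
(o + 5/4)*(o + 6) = o^2 + 29*o/4 + 15/2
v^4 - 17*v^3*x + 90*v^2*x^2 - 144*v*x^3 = v*(v - 8*x)*(v - 6*x)*(v - 3*x)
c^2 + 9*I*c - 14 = (c + 2*I)*(c + 7*I)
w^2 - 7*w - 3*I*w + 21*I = (w - 7)*(w - 3*I)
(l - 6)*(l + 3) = l^2 - 3*l - 18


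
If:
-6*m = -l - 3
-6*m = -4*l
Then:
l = 1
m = 2/3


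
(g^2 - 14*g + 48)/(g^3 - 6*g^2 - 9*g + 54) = (g - 8)/(g^2 - 9)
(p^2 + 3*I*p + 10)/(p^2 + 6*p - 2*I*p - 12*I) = (p + 5*I)/(p + 6)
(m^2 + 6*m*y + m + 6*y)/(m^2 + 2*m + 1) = (m + 6*y)/(m + 1)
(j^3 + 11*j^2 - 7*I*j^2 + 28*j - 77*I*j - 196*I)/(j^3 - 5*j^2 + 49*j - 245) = (j^2 + 11*j + 28)/(j^2 + j*(-5 + 7*I) - 35*I)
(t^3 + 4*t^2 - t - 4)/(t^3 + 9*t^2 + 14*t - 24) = (t + 1)/(t + 6)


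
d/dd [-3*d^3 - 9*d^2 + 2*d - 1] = -9*d^2 - 18*d + 2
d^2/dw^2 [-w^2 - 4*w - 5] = -2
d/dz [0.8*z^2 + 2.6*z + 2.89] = 1.6*z + 2.6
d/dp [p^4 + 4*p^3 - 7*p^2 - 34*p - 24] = 4*p^3 + 12*p^2 - 14*p - 34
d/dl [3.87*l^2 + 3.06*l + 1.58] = 7.74*l + 3.06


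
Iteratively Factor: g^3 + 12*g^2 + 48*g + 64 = (g + 4)*(g^2 + 8*g + 16) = (g + 4)^2*(g + 4)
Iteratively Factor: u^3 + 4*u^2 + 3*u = (u + 1)*(u^2 + 3*u) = u*(u + 1)*(u + 3)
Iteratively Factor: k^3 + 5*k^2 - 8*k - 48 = (k - 3)*(k^2 + 8*k + 16) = (k - 3)*(k + 4)*(k + 4)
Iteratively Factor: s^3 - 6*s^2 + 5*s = (s - 1)*(s^2 - 5*s) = (s - 5)*(s - 1)*(s)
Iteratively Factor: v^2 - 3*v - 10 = (v + 2)*(v - 5)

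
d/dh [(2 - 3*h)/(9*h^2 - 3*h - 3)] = (9*h^2 - 12*h + 5)/(3*(9*h^4 - 6*h^3 - 5*h^2 + 2*h + 1))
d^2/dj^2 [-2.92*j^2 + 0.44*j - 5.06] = -5.84000000000000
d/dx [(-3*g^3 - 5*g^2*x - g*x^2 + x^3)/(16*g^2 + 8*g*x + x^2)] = (-14*g^3 - 3*g^2*x + 12*g*x^2 + x^3)/(64*g^3 + 48*g^2*x + 12*g*x^2 + x^3)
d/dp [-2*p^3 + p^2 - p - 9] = -6*p^2 + 2*p - 1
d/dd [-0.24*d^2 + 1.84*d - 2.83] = 1.84 - 0.48*d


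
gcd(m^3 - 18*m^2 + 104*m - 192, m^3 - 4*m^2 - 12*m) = m - 6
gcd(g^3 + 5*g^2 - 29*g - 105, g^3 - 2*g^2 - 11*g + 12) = g + 3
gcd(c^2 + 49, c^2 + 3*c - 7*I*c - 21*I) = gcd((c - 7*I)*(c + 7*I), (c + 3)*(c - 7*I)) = c - 7*I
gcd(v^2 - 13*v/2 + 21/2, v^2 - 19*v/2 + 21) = v - 7/2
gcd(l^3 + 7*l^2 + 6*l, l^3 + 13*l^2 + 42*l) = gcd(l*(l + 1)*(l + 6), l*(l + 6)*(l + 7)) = l^2 + 6*l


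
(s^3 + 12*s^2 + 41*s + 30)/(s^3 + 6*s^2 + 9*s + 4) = (s^2 + 11*s + 30)/(s^2 + 5*s + 4)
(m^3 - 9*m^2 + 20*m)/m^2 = m - 9 + 20/m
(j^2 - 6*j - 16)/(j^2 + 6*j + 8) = (j - 8)/(j + 4)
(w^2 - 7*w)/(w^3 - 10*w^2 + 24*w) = (w - 7)/(w^2 - 10*w + 24)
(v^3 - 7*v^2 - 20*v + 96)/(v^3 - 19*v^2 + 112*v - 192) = (v + 4)/(v - 8)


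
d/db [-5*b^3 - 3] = -15*b^2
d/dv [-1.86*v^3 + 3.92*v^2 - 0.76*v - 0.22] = -5.58*v^2 + 7.84*v - 0.76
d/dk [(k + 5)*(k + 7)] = 2*k + 12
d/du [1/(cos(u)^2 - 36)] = 2*sin(u)*cos(u)/(cos(u)^2 - 36)^2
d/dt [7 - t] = -1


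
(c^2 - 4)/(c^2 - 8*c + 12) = (c + 2)/(c - 6)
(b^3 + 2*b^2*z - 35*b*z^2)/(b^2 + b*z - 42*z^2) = b*(-b + 5*z)/(-b + 6*z)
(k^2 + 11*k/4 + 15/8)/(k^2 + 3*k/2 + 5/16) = 2*(2*k + 3)/(4*k + 1)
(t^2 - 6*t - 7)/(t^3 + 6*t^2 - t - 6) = (t - 7)/(t^2 + 5*t - 6)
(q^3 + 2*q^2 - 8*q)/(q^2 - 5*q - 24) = q*(-q^2 - 2*q + 8)/(-q^2 + 5*q + 24)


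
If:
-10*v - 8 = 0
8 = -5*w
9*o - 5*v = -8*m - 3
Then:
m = -9*o/8 - 7/8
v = -4/5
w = -8/5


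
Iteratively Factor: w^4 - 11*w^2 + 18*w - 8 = (w + 4)*(w^3 - 4*w^2 + 5*w - 2) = (w - 1)*(w + 4)*(w^2 - 3*w + 2) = (w - 1)^2*(w + 4)*(w - 2)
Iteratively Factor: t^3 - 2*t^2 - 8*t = (t - 4)*(t^2 + 2*t) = (t - 4)*(t + 2)*(t)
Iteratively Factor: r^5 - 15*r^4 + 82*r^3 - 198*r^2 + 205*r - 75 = (r - 5)*(r^4 - 10*r^3 + 32*r^2 - 38*r + 15) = (r - 5)*(r - 1)*(r^3 - 9*r^2 + 23*r - 15) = (r - 5)*(r - 1)^2*(r^2 - 8*r + 15) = (r - 5)^2*(r - 1)^2*(r - 3)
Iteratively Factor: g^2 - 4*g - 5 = (g - 5)*(g + 1)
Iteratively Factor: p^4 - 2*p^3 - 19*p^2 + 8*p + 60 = (p + 3)*(p^3 - 5*p^2 - 4*p + 20) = (p - 2)*(p + 3)*(p^2 - 3*p - 10) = (p - 5)*(p - 2)*(p + 3)*(p + 2)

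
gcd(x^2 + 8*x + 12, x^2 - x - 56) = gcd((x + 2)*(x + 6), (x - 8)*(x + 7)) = 1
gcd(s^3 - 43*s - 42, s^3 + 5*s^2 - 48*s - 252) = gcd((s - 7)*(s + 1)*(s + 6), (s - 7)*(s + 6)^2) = s^2 - s - 42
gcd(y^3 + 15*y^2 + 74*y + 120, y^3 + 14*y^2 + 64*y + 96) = y^2 + 10*y + 24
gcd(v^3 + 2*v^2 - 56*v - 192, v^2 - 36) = v + 6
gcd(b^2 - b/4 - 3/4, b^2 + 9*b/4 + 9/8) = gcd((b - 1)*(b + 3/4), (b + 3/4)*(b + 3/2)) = b + 3/4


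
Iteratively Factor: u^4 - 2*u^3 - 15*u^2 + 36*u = (u)*(u^3 - 2*u^2 - 15*u + 36) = u*(u - 3)*(u^2 + u - 12) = u*(u - 3)*(u + 4)*(u - 3)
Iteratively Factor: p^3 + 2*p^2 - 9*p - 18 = (p + 2)*(p^2 - 9) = (p - 3)*(p + 2)*(p + 3)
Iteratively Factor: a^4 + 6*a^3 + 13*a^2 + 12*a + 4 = (a + 1)*(a^3 + 5*a^2 + 8*a + 4) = (a + 1)*(a + 2)*(a^2 + 3*a + 2) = (a + 1)^2*(a + 2)*(a + 2)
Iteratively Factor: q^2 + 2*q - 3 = (q + 3)*(q - 1)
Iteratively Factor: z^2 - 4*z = (z)*(z - 4)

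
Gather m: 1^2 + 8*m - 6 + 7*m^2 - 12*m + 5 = 7*m^2 - 4*m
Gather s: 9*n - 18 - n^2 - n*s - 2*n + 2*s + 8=-n^2 + 7*n + s*(2 - n) - 10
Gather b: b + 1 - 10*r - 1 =b - 10*r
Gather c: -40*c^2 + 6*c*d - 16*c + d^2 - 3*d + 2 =-40*c^2 + c*(6*d - 16) + d^2 - 3*d + 2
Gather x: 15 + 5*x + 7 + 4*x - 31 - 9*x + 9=0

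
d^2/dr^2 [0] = 0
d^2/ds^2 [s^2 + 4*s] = 2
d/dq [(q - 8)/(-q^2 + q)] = (q^2 - 16*q + 8)/(q^2*(q^2 - 2*q + 1))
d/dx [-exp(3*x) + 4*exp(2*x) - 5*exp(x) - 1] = (-3*exp(2*x) + 8*exp(x) - 5)*exp(x)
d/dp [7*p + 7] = 7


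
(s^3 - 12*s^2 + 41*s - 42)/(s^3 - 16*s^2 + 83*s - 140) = (s^2 - 5*s + 6)/(s^2 - 9*s + 20)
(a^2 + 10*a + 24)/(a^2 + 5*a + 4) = (a + 6)/(a + 1)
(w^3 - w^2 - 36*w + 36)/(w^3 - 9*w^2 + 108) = (w^2 + 5*w - 6)/(w^2 - 3*w - 18)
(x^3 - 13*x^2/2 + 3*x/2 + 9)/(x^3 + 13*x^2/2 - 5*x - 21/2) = (x - 6)/(x + 7)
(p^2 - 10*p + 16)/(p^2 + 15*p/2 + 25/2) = 2*(p^2 - 10*p + 16)/(2*p^2 + 15*p + 25)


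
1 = 1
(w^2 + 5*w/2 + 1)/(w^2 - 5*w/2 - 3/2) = (w + 2)/(w - 3)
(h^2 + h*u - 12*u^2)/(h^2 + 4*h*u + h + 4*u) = (h - 3*u)/(h + 1)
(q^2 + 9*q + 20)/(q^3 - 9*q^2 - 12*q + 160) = (q + 5)/(q^2 - 13*q + 40)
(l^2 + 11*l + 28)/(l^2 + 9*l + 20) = (l + 7)/(l + 5)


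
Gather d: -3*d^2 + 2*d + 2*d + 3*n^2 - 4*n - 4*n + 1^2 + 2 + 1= -3*d^2 + 4*d + 3*n^2 - 8*n + 4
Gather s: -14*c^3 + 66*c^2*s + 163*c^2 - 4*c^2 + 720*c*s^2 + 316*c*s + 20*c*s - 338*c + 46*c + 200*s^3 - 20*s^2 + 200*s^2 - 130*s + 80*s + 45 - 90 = -14*c^3 + 159*c^2 - 292*c + 200*s^3 + s^2*(720*c + 180) + s*(66*c^2 + 336*c - 50) - 45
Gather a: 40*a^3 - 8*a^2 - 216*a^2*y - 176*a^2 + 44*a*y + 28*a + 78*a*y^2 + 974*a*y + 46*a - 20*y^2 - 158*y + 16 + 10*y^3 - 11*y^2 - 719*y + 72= 40*a^3 + a^2*(-216*y - 184) + a*(78*y^2 + 1018*y + 74) + 10*y^3 - 31*y^2 - 877*y + 88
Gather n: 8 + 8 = 16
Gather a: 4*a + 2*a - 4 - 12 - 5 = 6*a - 21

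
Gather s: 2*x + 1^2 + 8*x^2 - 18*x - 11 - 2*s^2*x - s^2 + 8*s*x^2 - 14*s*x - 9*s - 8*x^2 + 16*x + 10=s^2*(-2*x - 1) + s*(8*x^2 - 14*x - 9)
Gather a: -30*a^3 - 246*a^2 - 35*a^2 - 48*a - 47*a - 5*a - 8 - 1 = -30*a^3 - 281*a^2 - 100*a - 9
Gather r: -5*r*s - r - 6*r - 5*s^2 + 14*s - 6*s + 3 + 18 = r*(-5*s - 7) - 5*s^2 + 8*s + 21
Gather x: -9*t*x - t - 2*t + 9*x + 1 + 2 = -3*t + x*(9 - 9*t) + 3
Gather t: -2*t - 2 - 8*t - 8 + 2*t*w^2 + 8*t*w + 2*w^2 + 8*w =t*(2*w^2 + 8*w - 10) + 2*w^2 + 8*w - 10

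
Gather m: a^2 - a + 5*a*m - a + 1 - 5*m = a^2 - 2*a + m*(5*a - 5) + 1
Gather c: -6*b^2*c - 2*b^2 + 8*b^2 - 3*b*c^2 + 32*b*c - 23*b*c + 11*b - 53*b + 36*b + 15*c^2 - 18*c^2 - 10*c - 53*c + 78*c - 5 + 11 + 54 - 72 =6*b^2 - 6*b + c^2*(-3*b - 3) + c*(-6*b^2 + 9*b + 15) - 12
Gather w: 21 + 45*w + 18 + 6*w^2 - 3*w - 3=6*w^2 + 42*w + 36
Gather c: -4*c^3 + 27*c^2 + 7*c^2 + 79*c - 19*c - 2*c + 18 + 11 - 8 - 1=-4*c^3 + 34*c^2 + 58*c + 20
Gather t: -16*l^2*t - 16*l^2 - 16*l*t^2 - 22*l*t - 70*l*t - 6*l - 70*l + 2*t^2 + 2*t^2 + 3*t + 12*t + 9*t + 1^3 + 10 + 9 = -16*l^2 - 76*l + t^2*(4 - 16*l) + t*(-16*l^2 - 92*l + 24) + 20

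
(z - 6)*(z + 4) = z^2 - 2*z - 24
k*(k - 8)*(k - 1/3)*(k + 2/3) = k^4 - 23*k^3/3 - 26*k^2/9 + 16*k/9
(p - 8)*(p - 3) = p^2 - 11*p + 24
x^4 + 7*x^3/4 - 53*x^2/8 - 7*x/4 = x*(x - 2)*(x + 1/4)*(x + 7/2)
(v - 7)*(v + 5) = v^2 - 2*v - 35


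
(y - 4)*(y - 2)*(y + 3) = y^3 - 3*y^2 - 10*y + 24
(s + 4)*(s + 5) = s^2 + 9*s + 20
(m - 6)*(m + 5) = m^2 - m - 30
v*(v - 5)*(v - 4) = v^3 - 9*v^2 + 20*v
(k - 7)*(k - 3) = k^2 - 10*k + 21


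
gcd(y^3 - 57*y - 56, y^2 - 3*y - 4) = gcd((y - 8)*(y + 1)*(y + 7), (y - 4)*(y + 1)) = y + 1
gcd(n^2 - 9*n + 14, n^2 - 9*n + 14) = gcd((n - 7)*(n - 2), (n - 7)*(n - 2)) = n^2 - 9*n + 14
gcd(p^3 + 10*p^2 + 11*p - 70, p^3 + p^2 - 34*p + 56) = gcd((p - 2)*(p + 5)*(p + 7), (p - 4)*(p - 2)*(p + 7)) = p^2 + 5*p - 14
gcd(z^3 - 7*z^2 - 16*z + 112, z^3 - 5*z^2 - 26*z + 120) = z - 4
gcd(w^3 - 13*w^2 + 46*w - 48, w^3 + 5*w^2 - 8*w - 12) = w - 2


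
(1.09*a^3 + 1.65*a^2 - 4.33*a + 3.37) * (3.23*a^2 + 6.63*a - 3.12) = 3.5207*a^5 + 12.5562*a^4 - 6.4472*a^3 - 22.9708*a^2 + 35.8527*a - 10.5144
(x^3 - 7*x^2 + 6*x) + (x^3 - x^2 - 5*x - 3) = 2*x^3 - 8*x^2 + x - 3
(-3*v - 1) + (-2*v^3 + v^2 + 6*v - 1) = -2*v^3 + v^2 + 3*v - 2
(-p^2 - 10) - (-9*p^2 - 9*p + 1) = 8*p^2 + 9*p - 11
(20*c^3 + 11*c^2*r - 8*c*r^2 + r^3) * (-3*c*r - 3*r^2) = -60*c^4*r - 93*c^3*r^2 - 9*c^2*r^3 + 21*c*r^4 - 3*r^5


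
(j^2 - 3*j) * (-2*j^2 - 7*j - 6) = -2*j^4 - j^3 + 15*j^2 + 18*j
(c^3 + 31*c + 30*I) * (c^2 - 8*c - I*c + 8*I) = c^5 - 8*c^4 - I*c^4 + 31*c^3 + 8*I*c^3 - 248*c^2 - I*c^2 + 30*c + 8*I*c - 240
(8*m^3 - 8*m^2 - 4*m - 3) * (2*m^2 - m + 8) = 16*m^5 - 24*m^4 + 64*m^3 - 66*m^2 - 29*m - 24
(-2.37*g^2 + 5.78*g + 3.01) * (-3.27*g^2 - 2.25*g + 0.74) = 7.7499*g^4 - 13.5681*g^3 - 24.6015*g^2 - 2.4953*g + 2.2274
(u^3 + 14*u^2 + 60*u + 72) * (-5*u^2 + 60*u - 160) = -5*u^5 - 10*u^4 + 380*u^3 + 1000*u^2 - 5280*u - 11520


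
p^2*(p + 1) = p^3 + p^2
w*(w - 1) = w^2 - w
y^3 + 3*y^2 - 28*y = y*(y - 4)*(y + 7)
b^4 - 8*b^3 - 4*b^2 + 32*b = b*(b - 8)*(b - 2)*(b + 2)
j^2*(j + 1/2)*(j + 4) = j^4 + 9*j^3/2 + 2*j^2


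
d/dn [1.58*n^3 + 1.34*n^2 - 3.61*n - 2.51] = 4.74*n^2 + 2.68*n - 3.61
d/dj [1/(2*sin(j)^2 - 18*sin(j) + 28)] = (9 - 2*sin(j))*cos(j)/(2*(sin(j)^2 - 9*sin(j) + 14)^2)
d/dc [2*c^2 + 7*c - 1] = 4*c + 7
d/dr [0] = 0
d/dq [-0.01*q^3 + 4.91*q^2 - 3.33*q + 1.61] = -0.03*q^2 + 9.82*q - 3.33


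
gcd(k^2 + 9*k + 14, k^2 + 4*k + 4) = k + 2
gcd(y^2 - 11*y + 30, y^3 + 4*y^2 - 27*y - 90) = y - 5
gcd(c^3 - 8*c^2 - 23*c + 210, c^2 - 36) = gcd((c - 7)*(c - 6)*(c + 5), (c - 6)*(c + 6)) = c - 6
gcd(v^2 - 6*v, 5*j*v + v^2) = v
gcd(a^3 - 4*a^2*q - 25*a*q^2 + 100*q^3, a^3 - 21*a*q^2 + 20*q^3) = -a^2 - a*q + 20*q^2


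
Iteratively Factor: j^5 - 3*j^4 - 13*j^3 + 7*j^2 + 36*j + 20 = (j + 1)*(j^4 - 4*j^3 - 9*j^2 + 16*j + 20) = (j - 2)*(j + 1)*(j^3 - 2*j^2 - 13*j - 10) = (j - 2)*(j + 1)^2*(j^2 - 3*j - 10) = (j - 5)*(j - 2)*(j + 1)^2*(j + 2)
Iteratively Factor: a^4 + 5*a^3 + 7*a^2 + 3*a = (a + 1)*(a^3 + 4*a^2 + 3*a) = (a + 1)*(a + 3)*(a^2 + a) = (a + 1)^2*(a + 3)*(a)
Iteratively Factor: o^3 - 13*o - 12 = (o + 1)*(o^2 - o - 12) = (o + 1)*(o + 3)*(o - 4)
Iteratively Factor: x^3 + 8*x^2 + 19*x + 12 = (x + 4)*(x^2 + 4*x + 3) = (x + 1)*(x + 4)*(x + 3)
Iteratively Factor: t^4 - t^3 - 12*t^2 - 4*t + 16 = (t - 4)*(t^3 + 3*t^2 - 4) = (t - 4)*(t + 2)*(t^2 + t - 2) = (t - 4)*(t - 1)*(t + 2)*(t + 2)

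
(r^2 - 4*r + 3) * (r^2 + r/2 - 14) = r^4 - 7*r^3/2 - 13*r^2 + 115*r/2 - 42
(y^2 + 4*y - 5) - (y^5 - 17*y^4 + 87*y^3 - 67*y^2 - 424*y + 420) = -y^5 + 17*y^4 - 87*y^3 + 68*y^2 + 428*y - 425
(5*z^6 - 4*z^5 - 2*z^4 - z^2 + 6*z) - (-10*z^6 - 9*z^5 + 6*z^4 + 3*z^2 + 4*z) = 15*z^6 + 5*z^5 - 8*z^4 - 4*z^2 + 2*z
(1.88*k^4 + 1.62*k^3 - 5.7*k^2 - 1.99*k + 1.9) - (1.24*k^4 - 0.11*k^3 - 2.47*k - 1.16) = 0.64*k^4 + 1.73*k^3 - 5.7*k^2 + 0.48*k + 3.06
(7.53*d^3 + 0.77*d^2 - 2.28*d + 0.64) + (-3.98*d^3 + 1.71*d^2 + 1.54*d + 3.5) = 3.55*d^3 + 2.48*d^2 - 0.74*d + 4.14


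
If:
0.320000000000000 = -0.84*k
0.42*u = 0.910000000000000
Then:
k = -0.38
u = 2.17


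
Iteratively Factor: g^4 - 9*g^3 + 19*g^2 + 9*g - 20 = (g - 1)*(g^3 - 8*g^2 + 11*g + 20) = (g - 1)*(g + 1)*(g^2 - 9*g + 20) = (g - 4)*(g - 1)*(g + 1)*(g - 5)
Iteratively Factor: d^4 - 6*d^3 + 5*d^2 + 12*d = (d + 1)*(d^3 - 7*d^2 + 12*d) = (d - 3)*(d + 1)*(d^2 - 4*d) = d*(d - 3)*(d + 1)*(d - 4)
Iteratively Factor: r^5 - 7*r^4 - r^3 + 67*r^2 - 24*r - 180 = (r + 2)*(r^4 - 9*r^3 + 17*r^2 + 33*r - 90) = (r - 3)*(r + 2)*(r^3 - 6*r^2 - r + 30) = (r - 5)*(r - 3)*(r + 2)*(r^2 - r - 6) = (r - 5)*(r - 3)*(r + 2)^2*(r - 3)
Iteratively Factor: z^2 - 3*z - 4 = (z + 1)*(z - 4)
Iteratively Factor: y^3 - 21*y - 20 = (y - 5)*(y^2 + 5*y + 4) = (y - 5)*(y + 4)*(y + 1)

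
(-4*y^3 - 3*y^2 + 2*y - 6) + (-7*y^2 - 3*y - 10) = -4*y^3 - 10*y^2 - y - 16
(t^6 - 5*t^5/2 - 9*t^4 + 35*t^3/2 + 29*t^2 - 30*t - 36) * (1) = t^6 - 5*t^5/2 - 9*t^4 + 35*t^3/2 + 29*t^2 - 30*t - 36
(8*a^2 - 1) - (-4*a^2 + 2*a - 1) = 12*a^2 - 2*a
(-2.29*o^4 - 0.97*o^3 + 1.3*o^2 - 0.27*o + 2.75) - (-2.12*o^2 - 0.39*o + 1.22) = -2.29*o^4 - 0.97*o^3 + 3.42*o^2 + 0.12*o + 1.53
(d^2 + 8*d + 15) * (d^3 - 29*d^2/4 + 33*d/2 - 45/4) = d^5 + 3*d^4/4 - 53*d^3/2 + 12*d^2 + 315*d/2 - 675/4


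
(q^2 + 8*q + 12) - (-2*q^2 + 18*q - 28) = 3*q^2 - 10*q + 40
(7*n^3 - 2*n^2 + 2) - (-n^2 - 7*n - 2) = 7*n^3 - n^2 + 7*n + 4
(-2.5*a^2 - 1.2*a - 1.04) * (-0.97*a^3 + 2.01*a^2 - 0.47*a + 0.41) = 2.425*a^5 - 3.861*a^4 - 0.2282*a^3 - 2.5514*a^2 - 0.00319999999999993*a - 0.4264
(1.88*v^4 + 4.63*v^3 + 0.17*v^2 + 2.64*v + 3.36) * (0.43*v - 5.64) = 0.8084*v^5 - 8.6123*v^4 - 26.0401*v^3 + 0.1764*v^2 - 13.4448*v - 18.9504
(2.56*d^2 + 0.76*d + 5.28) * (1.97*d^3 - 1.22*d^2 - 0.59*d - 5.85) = 5.0432*d^5 - 1.626*d^4 + 7.964*d^3 - 21.866*d^2 - 7.5612*d - 30.888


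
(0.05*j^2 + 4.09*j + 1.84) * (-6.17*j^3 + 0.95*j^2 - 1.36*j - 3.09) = -0.3085*j^5 - 25.1878*j^4 - 7.5353*j^3 - 3.9689*j^2 - 15.1405*j - 5.6856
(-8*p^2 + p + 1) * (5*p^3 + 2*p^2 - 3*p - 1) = -40*p^5 - 11*p^4 + 31*p^3 + 7*p^2 - 4*p - 1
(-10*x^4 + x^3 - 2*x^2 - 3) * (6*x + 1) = -60*x^5 - 4*x^4 - 11*x^3 - 2*x^2 - 18*x - 3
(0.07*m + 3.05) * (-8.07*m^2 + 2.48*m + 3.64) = -0.5649*m^3 - 24.4399*m^2 + 7.8188*m + 11.102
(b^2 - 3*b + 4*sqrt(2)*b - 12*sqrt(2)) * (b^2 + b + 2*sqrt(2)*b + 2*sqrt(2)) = b^4 - 2*b^3 + 6*sqrt(2)*b^3 - 12*sqrt(2)*b^2 + 13*b^2 - 32*b - 18*sqrt(2)*b - 48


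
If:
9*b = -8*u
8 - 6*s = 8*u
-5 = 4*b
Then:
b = -5/4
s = -13/24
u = 45/32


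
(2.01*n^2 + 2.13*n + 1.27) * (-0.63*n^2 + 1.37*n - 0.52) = -1.2663*n^4 + 1.4118*n^3 + 1.0728*n^2 + 0.6323*n - 0.6604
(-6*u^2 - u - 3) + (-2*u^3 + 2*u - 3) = -2*u^3 - 6*u^2 + u - 6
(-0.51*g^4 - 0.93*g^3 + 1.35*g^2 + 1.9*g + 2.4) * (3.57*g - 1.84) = -1.8207*g^5 - 2.3817*g^4 + 6.5307*g^3 + 4.299*g^2 + 5.072*g - 4.416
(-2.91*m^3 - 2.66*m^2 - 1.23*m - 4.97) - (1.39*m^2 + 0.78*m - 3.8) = -2.91*m^3 - 4.05*m^2 - 2.01*m - 1.17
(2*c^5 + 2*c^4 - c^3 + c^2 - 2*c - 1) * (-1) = -2*c^5 - 2*c^4 + c^3 - c^2 + 2*c + 1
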